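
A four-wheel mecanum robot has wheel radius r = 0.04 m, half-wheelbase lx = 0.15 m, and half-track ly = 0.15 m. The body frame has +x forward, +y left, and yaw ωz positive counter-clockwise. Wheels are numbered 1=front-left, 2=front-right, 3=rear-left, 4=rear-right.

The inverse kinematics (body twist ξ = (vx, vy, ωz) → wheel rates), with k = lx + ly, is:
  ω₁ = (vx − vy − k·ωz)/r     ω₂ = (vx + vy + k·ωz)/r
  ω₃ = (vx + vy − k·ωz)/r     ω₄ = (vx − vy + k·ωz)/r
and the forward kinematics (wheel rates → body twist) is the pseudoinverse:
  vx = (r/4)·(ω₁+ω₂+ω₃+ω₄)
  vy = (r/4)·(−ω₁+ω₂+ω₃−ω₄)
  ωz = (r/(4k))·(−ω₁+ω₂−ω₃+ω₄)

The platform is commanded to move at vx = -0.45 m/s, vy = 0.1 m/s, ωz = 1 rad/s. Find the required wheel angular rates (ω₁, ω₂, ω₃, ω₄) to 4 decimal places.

k = lx + ly = 0.15 + 0.15 = 0.3000;  k·ωz = 0.3000·1 = 0.3000
ω₁ (FL) = (vx − vy − k·ωz)/r = -0.8500/0.04 = -21.2500
ω₂ (FR) = (vx + vy + k·ωz)/r = -0.0500/0.04 = -1.2500
ω₃ (RL) = (vx + vy − k·ωz)/r = -0.6500/0.04 = -16.2500
ω₄ (RR) = (vx − vy + k·ωz)/r = -0.2500/0.04 = -6.2500

(-21.2500, -1.2500, -16.2500, -6.2500)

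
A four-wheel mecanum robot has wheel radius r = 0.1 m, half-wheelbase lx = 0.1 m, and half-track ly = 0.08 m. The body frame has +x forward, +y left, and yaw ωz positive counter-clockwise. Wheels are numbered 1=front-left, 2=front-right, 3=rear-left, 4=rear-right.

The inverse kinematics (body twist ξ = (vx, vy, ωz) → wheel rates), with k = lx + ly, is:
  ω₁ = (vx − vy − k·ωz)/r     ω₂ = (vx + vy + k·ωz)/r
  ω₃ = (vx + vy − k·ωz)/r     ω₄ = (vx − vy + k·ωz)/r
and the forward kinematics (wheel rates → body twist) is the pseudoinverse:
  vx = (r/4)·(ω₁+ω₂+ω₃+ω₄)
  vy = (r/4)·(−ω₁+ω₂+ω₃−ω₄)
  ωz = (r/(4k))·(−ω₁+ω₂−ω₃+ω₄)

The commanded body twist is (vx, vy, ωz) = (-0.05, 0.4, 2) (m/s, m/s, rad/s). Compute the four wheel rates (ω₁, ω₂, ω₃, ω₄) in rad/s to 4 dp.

(-8.1000, 7.1000, -0.1000, -0.9000)

k = lx + ly = 0.1 + 0.08 = 0.1800;  k·ωz = 0.1800·2 = 0.3600
ω₁ (FL) = (vx − vy − k·ωz)/r = -0.8100/0.1 = -8.1000
ω₂ (FR) = (vx + vy + k·ωz)/r = 0.7100/0.1 = 7.1000
ω₃ (RL) = (vx + vy − k·ωz)/r = -0.0100/0.1 = -0.1000
ω₄ (RR) = (vx − vy + k·ωz)/r = -0.0900/0.1 = -0.9000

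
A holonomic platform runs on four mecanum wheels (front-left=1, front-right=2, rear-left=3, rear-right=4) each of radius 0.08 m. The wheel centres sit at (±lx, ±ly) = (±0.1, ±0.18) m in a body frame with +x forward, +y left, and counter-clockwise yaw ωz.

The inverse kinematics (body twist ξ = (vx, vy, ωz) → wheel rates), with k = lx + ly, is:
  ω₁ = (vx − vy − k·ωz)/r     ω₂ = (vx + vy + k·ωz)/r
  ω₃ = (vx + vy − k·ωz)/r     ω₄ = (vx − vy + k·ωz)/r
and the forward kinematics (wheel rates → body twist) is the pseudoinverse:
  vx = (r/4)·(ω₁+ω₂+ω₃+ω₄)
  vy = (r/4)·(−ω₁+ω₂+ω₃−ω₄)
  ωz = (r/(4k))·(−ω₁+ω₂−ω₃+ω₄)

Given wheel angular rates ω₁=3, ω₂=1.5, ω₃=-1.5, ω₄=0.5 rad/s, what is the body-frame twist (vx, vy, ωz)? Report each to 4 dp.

(0.0700, -0.0700, 0.0357)

k = lx + ly = 0.1 + 0.18 = 0.2800
ω₁+ω₂+ω₃+ω₄ = 3.5000  →  vx = (0.08/4)·3.5000 = 0.0700
−ω₁+ω₂+ω₃−ω₄ = -3.5000  →  vy = (0.08/4)·-3.5000 = -0.0700
−ω₁+ω₂−ω₃+ω₄ = 0.5000  →  ωz = (0.08/1.1200)·0.5000 = 0.0357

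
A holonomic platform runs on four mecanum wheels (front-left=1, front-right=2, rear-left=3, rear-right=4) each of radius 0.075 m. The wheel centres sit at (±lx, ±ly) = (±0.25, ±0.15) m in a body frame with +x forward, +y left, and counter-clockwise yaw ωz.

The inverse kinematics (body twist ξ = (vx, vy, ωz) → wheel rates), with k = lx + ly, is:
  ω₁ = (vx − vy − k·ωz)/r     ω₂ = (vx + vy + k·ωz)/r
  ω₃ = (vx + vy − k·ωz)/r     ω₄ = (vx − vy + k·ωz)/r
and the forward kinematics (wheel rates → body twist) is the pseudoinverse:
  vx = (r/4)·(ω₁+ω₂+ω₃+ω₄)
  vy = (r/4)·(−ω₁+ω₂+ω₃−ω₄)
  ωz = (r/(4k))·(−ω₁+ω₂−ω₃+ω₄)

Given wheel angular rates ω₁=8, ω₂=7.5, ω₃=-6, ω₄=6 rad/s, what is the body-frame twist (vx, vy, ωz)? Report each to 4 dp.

k = lx + ly = 0.25 + 0.15 = 0.4000
ω₁+ω₂+ω₃+ω₄ = 15.5000  →  vx = (0.075/4)·15.5000 = 0.2906
−ω₁+ω₂+ω₃−ω₄ = -12.5000  →  vy = (0.075/4)·-12.5000 = -0.2344
−ω₁+ω₂−ω₃+ω₄ = 11.5000  →  ωz = (0.075/1.6000)·11.5000 = 0.5391

(0.2906, -0.2344, 0.5391)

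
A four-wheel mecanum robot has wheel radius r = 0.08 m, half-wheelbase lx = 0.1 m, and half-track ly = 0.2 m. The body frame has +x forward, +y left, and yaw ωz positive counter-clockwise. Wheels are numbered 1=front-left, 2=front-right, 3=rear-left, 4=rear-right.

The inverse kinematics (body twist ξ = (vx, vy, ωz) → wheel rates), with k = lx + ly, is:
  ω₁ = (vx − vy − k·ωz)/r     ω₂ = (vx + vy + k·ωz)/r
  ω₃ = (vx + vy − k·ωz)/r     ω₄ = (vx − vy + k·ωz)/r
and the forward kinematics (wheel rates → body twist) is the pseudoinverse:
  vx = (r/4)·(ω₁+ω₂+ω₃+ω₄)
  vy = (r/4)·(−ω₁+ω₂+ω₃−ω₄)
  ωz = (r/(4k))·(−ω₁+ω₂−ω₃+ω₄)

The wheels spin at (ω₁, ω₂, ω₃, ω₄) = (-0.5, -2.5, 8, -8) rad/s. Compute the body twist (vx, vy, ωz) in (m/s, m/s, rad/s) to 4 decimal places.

(-0.0600, 0.2800, -1.2000)

k = lx + ly = 0.1 + 0.2 = 0.3000
ω₁+ω₂+ω₃+ω₄ = -3.0000  →  vx = (0.08/4)·-3.0000 = -0.0600
−ω₁+ω₂+ω₃−ω₄ = 14.0000  →  vy = (0.08/4)·14.0000 = 0.2800
−ω₁+ω₂−ω₃+ω₄ = -18.0000  →  ωz = (0.08/1.2000)·-18.0000 = -1.2000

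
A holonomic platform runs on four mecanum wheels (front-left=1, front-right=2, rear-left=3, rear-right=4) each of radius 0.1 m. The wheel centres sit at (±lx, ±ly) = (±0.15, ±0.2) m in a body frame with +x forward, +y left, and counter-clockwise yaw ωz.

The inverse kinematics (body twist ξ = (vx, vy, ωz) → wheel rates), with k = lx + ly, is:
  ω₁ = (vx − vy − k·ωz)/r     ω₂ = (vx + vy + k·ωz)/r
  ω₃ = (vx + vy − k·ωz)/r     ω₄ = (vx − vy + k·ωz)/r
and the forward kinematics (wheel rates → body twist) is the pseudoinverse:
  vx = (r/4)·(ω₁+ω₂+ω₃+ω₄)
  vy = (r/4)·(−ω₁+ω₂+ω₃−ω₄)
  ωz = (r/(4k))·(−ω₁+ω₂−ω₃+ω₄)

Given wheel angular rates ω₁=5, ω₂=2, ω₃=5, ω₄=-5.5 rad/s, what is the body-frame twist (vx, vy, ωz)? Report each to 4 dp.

(0.1625, 0.1875, -0.9643)

k = lx + ly = 0.15 + 0.2 = 0.3500
ω₁+ω₂+ω₃+ω₄ = 6.5000  →  vx = (0.1/4)·6.5000 = 0.1625
−ω₁+ω₂+ω₃−ω₄ = 7.5000  →  vy = (0.1/4)·7.5000 = 0.1875
−ω₁+ω₂−ω₃+ω₄ = -13.5000  →  ωz = (0.1/1.4000)·-13.5000 = -0.9643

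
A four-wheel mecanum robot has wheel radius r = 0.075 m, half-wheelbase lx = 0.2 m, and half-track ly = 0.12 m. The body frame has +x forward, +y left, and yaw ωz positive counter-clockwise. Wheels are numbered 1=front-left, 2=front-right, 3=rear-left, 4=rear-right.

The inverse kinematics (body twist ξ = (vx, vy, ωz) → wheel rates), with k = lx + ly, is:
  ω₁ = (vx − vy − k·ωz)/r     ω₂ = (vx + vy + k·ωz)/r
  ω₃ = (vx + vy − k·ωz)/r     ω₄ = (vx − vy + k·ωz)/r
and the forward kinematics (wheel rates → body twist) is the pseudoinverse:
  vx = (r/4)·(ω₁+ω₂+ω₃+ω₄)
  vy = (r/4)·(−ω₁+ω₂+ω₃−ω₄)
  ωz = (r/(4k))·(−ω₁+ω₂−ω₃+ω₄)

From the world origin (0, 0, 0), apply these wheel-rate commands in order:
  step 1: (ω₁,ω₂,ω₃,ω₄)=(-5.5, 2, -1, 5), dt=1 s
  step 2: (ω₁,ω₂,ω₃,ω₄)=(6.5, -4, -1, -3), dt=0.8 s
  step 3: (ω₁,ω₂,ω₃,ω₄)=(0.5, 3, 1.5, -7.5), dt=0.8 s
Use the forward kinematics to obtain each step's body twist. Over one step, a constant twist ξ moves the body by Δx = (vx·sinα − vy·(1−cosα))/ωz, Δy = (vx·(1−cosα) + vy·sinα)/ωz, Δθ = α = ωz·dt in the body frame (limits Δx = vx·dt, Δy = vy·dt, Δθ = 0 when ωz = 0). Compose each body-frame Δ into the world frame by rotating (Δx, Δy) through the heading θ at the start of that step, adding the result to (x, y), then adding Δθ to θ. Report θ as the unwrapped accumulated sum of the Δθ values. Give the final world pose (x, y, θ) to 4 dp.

step 1: ξ=(vx,vy,ωz)=(0.0094, 0.0281, 0.7910), dt=1.0 → body Δ=(-0.0021, 0.0288, 0.7910) → world pose (-0.0021, 0.0288, 0.7910)
step 2: ξ=(vx,vy,ωz)=(-0.0281, -0.1594, -0.7324), dt=0.8 → body Δ=(-0.0575, -0.1139, -0.5859) → world pose (0.0384, -0.0922, 0.2051)
step 3: ξ=(vx,vy,ωz)=(-0.0469, 0.2156, -0.3809), dt=0.8 → body Δ=(-0.0108, 0.1755, -0.3047) → world pose (-0.0079, 0.0774, -0.0996)

(-0.0079, 0.0774, -0.0996)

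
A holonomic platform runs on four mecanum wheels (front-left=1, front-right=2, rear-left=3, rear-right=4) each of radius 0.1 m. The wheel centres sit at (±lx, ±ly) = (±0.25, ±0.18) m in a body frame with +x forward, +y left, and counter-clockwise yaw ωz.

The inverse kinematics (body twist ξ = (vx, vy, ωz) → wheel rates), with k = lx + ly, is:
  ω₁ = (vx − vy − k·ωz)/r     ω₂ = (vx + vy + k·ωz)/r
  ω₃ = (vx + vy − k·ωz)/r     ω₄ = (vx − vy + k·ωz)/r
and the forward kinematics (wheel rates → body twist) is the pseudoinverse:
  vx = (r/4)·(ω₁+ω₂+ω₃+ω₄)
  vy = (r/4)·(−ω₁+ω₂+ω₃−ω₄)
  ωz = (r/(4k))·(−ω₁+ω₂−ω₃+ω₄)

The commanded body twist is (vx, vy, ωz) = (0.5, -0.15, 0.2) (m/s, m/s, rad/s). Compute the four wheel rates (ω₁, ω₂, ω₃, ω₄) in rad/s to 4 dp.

k = lx + ly = 0.25 + 0.18 = 0.4300;  k·ωz = 0.4300·0.2 = 0.0860
ω₁ (FL) = (vx − vy − k·ωz)/r = 0.5640/0.1 = 5.6400
ω₂ (FR) = (vx + vy + k·ωz)/r = 0.4360/0.1 = 4.3600
ω₃ (RL) = (vx + vy − k·ωz)/r = 0.2640/0.1 = 2.6400
ω₄ (RR) = (vx − vy + k·ωz)/r = 0.7360/0.1 = 7.3600

(5.6400, 4.3600, 2.6400, 7.3600)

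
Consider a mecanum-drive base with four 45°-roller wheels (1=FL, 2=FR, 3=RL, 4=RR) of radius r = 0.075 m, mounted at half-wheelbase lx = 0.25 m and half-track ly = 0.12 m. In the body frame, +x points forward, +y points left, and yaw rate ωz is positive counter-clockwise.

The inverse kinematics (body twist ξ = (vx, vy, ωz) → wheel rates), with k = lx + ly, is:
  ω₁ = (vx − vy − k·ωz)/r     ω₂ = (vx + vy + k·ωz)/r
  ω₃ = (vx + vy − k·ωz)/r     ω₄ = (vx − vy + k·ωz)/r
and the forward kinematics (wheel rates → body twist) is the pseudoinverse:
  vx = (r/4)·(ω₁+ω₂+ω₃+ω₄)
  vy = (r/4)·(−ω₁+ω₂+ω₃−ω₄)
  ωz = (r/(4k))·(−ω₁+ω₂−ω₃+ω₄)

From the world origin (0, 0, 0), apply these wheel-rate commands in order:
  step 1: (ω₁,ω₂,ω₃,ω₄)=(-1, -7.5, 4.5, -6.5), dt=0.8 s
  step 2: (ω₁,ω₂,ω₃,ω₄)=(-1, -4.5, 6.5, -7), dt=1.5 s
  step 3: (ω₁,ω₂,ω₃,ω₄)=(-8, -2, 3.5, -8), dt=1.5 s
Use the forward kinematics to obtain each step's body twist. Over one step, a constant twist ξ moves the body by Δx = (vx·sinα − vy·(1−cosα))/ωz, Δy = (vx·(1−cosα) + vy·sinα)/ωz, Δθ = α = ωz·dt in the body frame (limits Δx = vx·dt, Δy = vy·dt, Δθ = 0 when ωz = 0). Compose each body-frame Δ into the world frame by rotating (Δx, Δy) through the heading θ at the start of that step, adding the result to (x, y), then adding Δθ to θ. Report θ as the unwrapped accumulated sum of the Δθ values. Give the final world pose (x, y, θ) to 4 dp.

(0.7345, 0.3581, -2.4198)

step 1: ξ=(vx,vy,ωz)=(-0.1969, 0.0844, -0.8868), dt=0.8 → body Δ=(-0.1217, 0.1155, -0.7095) → world pose (-0.1217, 0.1155, -0.7095)
step 2: ξ=(vx,vy,ωz)=(-0.1125, 0.1875, -0.8615), dt=1.5 → body Δ=(0.0322, 0.3039, -1.2922) → world pose (0.1008, 0.3251, -2.0017)
step 3: ξ=(vx,vy,ωz)=(-0.2719, 0.3281, -0.2787), dt=1.5 → body Δ=(-0.2946, 0.5620, -0.4181) → world pose (0.7345, 0.3581, -2.4198)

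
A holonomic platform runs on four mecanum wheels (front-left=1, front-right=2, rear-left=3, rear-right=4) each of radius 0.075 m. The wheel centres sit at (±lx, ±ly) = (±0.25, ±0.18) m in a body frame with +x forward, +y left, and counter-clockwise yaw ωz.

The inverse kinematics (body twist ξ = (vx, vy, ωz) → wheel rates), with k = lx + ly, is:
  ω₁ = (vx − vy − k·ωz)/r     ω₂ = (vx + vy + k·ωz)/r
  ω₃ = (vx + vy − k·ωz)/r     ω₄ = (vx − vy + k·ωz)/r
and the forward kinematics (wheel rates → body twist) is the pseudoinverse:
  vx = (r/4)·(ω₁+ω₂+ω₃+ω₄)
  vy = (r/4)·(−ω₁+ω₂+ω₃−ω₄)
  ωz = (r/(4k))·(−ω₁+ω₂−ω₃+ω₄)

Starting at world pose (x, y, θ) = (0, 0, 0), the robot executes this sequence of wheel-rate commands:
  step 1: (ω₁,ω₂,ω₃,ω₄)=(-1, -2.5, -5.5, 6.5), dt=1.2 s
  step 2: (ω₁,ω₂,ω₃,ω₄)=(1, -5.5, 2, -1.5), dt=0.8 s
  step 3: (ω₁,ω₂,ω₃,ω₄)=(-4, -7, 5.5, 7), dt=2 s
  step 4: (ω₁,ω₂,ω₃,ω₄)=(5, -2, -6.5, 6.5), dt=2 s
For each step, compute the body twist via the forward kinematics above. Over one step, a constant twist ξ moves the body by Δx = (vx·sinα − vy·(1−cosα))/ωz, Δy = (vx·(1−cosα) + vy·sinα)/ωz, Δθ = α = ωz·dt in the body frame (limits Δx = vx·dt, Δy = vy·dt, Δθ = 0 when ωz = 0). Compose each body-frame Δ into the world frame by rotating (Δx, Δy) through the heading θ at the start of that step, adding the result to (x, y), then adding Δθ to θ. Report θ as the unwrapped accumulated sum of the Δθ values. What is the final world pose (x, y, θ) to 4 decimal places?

step 1: ξ=(vx,vy,ωz)=(-0.0469, -0.2531, 0.4578), dt=1.2 → body Δ=(0.0279, -0.3038, 0.5494) → world pose (0.0279, -0.3038, 0.5494)
step 2: ξ=(vx,vy,ωz)=(-0.0750, -0.0562, -0.4360), dt=0.8 → body Δ=(-0.0666, -0.0337, -0.3488) → world pose (-0.0112, -0.3673, 0.2006)
step 3: ξ=(vx,vy,ωz)=(0.0281, -0.0844, -0.0654), dt=2.0 → body Δ=(0.0451, -0.1719, -0.1308) → world pose (0.0672, -0.5268, 0.0698)
step 4: ξ=(vx,vy,ωz)=(0.0563, -0.3750, 0.2616), dt=2.0 → body Δ=(0.2992, -0.6875, 0.5233) → world pose (0.4136, -1.1917, 0.5930)

(0.4136, -1.1917, 0.5930)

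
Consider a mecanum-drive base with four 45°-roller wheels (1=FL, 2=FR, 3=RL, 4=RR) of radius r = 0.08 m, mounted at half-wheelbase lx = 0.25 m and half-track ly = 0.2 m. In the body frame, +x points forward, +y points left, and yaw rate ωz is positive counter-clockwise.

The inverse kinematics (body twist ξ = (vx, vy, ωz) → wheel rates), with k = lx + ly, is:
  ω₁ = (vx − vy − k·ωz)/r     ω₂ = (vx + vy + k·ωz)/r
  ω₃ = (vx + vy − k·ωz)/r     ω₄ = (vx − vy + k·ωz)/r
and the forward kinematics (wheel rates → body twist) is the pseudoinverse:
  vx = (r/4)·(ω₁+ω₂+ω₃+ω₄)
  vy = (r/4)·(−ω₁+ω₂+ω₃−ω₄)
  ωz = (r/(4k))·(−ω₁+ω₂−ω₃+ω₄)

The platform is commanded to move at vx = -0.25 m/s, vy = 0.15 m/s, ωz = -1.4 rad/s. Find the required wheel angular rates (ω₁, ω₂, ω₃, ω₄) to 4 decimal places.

k = lx + ly = 0.25 + 0.2 = 0.4500;  k·ωz = 0.4500·-1.4 = -0.6300
ω₁ (FL) = (vx − vy − k·ωz)/r = 0.2300/0.08 = 2.8750
ω₂ (FR) = (vx + vy + k·ωz)/r = -0.7300/0.08 = -9.1250
ω₃ (RL) = (vx + vy − k·ωz)/r = 0.5300/0.08 = 6.6250
ω₄ (RR) = (vx − vy + k·ωz)/r = -1.0300/0.08 = -12.8750

(2.8750, -9.1250, 6.6250, -12.8750)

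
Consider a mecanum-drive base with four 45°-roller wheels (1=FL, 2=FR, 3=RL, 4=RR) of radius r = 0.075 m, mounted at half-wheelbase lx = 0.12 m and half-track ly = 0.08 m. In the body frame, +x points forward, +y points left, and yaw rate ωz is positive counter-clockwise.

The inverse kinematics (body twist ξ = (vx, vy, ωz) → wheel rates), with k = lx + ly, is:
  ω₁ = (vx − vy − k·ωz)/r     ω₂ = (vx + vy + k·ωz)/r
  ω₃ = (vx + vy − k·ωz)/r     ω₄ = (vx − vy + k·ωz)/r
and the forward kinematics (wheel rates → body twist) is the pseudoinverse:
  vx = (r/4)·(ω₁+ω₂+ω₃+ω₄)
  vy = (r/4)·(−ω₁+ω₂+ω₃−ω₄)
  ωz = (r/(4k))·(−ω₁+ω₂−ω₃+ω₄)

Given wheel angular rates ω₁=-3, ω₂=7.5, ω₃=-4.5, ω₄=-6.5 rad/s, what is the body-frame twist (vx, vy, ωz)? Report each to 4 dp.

k = lx + ly = 0.12 + 0.08 = 0.2000
ω₁+ω₂+ω₃+ω₄ = -6.5000  →  vx = (0.075/4)·-6.5000 = -0.1219
−ω₁+ω₂+ω₃−ω₄ = 12.5000  →  vy = (0.075/4)·12.5000 = 0.2344
−ω₁+ω₂−ω₃+ω₄ = 8.5000  →  ωz = (0.075/0.8000)·8.5000 = 0.7969

(-0.1219, 0.2344, 0.7969)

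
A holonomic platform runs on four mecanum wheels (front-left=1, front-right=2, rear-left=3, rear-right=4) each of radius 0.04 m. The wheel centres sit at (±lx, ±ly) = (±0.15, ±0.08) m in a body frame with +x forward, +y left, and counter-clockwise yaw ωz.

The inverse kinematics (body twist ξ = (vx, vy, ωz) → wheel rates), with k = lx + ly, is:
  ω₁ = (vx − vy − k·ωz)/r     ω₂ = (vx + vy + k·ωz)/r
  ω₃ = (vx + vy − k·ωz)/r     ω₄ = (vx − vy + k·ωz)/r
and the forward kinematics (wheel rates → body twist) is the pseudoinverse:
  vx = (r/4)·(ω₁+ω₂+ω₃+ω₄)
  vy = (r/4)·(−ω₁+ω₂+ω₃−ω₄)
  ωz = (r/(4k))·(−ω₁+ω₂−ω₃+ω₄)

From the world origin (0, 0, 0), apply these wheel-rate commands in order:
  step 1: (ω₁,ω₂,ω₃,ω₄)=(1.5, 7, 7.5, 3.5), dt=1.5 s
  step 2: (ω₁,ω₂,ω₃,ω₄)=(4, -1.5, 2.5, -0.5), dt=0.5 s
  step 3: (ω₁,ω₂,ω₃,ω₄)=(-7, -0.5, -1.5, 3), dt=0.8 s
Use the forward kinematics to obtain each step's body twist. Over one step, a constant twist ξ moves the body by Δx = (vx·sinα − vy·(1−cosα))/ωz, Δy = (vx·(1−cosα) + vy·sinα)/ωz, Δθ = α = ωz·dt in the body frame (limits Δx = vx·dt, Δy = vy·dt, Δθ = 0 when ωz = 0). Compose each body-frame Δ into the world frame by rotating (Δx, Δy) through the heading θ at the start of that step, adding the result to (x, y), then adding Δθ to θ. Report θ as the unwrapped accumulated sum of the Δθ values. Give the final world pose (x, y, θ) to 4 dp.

(0.2585, 0.1551, 0.2957)

step 1: ξ=(vx,vy,ωz)=(0.1950, 0.0950, 0.0652), dt=1.5 → body Δ=(0.2851, 0.1566, 0.0978) → world pose (0.2851, 0.1566, 0.0978)
step 2: ξ=(vx,vy,ωz)=(0.0450, -0.0250, -0.3696), dt=0.5 → body Δ=(0.0212, -0.0145, -0.1848) → world pose (0.3076, 0.1442, -0.0870)
step 3: ξ=(vx,vy,ωz)=(-0.0600, 0.0200, 0.4783), dt=0.8 → body Δ=(-0.0499, 0.0065, 0.3826) → world pose (0.2585, 0.1551, 0.2957)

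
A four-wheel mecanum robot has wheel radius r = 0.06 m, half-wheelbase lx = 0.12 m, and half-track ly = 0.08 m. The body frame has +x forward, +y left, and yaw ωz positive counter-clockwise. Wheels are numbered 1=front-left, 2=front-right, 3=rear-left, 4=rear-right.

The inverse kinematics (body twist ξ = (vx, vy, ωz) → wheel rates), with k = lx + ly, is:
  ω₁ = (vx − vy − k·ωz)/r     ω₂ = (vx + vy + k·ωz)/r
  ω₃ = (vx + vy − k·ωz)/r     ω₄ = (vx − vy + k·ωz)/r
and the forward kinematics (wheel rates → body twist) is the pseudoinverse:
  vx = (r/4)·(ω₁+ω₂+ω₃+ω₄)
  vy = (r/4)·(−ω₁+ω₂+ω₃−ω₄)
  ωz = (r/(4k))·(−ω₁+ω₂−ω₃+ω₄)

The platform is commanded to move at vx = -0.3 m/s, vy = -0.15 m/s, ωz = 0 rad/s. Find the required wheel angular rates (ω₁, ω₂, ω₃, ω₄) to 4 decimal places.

k = lx + ly = 0.12 + 0.08 = 0.2000;  k·ωz = 0.2000·0 = 0.0000
ω₁ (FL) = (vx − vy − k·ωz)/r = -0.1500/0.06 = -2.5000
ω₂ (FR) = (vx + vy + k·ωz)/r = -0.4500/0.06 = -7.5000
ω₃ (RL) = (vx + vy − k·ωz)/r = -0.4500/0.06 = -7.5000
ω₄ (RR) = (vx − vy + k·ωz)/r = -0.1500/0.06 = -2.5000

(-2.5000, -7.5000, -7.5000, -2.5000)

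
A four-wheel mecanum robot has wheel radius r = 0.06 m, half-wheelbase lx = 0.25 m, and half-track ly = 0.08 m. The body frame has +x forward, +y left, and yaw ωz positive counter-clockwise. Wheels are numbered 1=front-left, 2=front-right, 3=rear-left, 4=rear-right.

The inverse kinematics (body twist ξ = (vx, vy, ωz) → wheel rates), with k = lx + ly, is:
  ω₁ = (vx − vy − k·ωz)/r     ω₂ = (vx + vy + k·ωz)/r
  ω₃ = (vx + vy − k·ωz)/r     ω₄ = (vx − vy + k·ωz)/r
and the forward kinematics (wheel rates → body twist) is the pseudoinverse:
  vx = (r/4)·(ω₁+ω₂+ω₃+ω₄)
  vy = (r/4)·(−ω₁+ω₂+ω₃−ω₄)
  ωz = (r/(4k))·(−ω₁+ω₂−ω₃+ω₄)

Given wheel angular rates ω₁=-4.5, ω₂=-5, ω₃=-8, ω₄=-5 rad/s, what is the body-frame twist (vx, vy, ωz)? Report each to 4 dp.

(-0.3375, -0.0525, 0.1136)

k = lx + ly = 0.25 + 0.08 = 0.3300
ω₁+ω₂+ω₃+ω₄ = -22.5000  →  vx = (0.06/4)·-22.5000 = -0.3375
−ω₁+ω₂+ω₃−ω₄ = -3.5000  →  vy = (0.06/4)·-3.5000 = -0.0525
−ω₁+ω₂−ω₃+ω₄ = 2.5000  →  ωz = (0.06/1.3200)·2.5000 = 0.1136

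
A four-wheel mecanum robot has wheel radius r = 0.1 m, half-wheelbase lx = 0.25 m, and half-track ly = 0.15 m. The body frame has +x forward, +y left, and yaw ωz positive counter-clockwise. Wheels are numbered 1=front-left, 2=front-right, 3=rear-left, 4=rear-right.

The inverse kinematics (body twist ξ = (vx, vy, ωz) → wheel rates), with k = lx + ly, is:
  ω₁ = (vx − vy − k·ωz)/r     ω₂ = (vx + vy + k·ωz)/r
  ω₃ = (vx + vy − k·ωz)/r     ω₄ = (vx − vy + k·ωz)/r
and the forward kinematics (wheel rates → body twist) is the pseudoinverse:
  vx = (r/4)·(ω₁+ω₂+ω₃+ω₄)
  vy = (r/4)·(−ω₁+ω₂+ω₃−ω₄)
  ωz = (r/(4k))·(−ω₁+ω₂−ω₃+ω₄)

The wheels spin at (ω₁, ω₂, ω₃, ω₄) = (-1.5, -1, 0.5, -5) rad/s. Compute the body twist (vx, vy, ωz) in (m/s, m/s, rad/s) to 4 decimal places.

(-0.1750, 0.1500, -0.3125)

k = lx + ly = 0.25 + 0.15 = 0.4000
ω₁+ω₂+ω₃+ω₄ = -7.0000  →  vx = (0.1/4)·-7.0000 = -0.1750
−ω₁+ω₂+ω₃−ω₄ = 6.0000  →  vy = (0.1/4)·6.0000 = 0.1500
−ω₁+ω₂−ω₃+ω₄ = -5.0000  →  ωz = (0.1/1.6000)·-5.0000 = -0.3125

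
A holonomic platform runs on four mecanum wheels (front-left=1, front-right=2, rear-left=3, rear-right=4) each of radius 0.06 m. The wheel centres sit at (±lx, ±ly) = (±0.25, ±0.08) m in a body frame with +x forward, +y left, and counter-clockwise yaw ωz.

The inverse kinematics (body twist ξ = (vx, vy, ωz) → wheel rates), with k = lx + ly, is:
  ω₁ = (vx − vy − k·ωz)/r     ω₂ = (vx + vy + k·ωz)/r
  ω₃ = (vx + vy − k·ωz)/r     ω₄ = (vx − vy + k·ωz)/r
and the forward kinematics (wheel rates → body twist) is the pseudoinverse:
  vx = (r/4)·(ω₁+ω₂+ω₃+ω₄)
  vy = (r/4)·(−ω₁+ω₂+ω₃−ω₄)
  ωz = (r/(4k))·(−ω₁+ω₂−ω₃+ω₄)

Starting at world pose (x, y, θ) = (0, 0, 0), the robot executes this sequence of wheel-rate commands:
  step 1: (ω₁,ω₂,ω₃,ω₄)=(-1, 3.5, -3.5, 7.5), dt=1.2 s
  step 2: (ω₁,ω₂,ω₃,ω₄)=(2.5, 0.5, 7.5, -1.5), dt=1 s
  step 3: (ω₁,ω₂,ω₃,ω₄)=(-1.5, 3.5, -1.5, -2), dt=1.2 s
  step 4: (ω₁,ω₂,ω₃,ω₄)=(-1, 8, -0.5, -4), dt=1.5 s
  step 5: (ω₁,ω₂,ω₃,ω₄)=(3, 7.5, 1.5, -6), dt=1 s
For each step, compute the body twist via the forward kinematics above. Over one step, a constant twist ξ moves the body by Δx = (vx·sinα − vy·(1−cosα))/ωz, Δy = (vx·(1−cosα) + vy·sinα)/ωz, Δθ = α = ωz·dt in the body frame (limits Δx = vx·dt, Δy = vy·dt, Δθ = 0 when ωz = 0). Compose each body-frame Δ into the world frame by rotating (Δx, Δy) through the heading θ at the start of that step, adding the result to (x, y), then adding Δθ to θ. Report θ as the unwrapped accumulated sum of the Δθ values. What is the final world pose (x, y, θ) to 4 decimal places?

step 1: ξ=(vx,vy,ωz)=(0.0975, -0.0975, 0.7045), dt=1.2 → body Δ=(0.1501, -0.0570, 0.8455) → world pose (0.1501, -0.0570, 0.8455)
step 2: ξ=(vx,vy,ωz)=(0.1350, 0.1050, -0.5000), dt=1.0 → body Δ=(0.1552, 0.0676, -0.5000) → world pose (0.2025, 0.1040, 0.3455)
step 3: ξ=(vx,vy,ωz)=(-0.0225, 0.0825, 0.2045), dt=1.2 → body Δ=(-0.0388, 0.0947, 0.2455) → world pose (0.1339, 0.1800, 0.5909)
step 4: ξ=(vx,vy,ωz)=(0.0375, 0.1875, 0.2500), dt=1.5 → body Δ=(0.0028, 0.2851, 0.3750) → world pose (-0.0226, 0.4183, 0.9659)
step 5: ξ=(vx,vy,ωz)=(0.0900, 0.1800, -0.1364), dt=1.0 → body Δ=(0.1020, 0.1733, -0.1364) → world pose (-0.1072, 0.6008, 0.8295)

(-0.1072, 0.6008, 0.8295)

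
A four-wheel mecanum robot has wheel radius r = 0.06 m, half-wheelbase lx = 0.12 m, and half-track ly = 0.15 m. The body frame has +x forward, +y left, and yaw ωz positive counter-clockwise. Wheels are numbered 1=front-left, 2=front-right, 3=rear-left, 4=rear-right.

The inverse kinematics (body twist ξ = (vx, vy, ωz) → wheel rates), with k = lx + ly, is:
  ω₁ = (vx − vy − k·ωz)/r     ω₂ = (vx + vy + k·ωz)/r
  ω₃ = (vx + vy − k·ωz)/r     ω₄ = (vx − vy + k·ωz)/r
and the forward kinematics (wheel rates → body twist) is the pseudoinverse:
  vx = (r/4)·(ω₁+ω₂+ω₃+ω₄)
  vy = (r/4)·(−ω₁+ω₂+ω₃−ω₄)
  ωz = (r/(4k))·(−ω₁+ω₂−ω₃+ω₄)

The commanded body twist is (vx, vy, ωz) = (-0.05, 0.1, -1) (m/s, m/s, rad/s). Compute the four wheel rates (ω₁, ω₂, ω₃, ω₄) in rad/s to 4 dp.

k = lx + ly = 0.12 + 0.15 = 0.2700;  k·ωz = 0.2700·-1 = -0.2700
ω₁ (FL) = (vx − vy − k·ωz)/r = 0.1200/0.06 = 2.0000
ω₂ (FR) = (vx + vy + k·ωz)/r = -0.2200/0.06 = -3.6667
ω₃ (RL) = (vx + vy − k·ωz)/r = 0.3200/0.06 = 5.3333
ω₄ (RR) = (vx − vy + k·ωz)/r = -0.4200/0.06 = -7.0000

(2.0000, -3.6667, 5.3333, -7.0000)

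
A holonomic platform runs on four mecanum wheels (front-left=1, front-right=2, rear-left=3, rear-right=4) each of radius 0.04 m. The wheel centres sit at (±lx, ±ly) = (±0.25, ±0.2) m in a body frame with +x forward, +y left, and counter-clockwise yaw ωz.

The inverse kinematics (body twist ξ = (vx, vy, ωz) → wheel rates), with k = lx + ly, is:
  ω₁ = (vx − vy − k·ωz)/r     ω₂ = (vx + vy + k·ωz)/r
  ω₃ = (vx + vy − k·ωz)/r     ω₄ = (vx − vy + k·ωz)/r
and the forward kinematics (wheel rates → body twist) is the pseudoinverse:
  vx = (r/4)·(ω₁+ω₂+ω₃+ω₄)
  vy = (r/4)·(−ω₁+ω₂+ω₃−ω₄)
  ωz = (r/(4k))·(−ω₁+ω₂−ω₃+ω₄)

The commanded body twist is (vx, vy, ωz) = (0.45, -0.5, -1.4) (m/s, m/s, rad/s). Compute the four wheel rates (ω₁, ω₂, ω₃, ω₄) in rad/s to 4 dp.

(39.5000, -17.0000, 14.5000, 8.0000)

k = lx + ly = 0.25 + 0.2 = 0.4500;  k·ωz = 0.4500·-1.4 = -0.6300
ω₁ (FL) = (vx − vy − k·ωz)/r = 1.5800/0.04 = 39.5000
ω₂ (FR) = (vx + vy + k·ωz)/r = -0.6800/0.04 = -17.0000
ω₃ (RL) = (vx + vy − k·ωz)/r = 0.5800/0.04 = 14.5000
ω₄ (RR) = (vx − vy + k·ωz)/r = 0.3200/0.04 = 8.0000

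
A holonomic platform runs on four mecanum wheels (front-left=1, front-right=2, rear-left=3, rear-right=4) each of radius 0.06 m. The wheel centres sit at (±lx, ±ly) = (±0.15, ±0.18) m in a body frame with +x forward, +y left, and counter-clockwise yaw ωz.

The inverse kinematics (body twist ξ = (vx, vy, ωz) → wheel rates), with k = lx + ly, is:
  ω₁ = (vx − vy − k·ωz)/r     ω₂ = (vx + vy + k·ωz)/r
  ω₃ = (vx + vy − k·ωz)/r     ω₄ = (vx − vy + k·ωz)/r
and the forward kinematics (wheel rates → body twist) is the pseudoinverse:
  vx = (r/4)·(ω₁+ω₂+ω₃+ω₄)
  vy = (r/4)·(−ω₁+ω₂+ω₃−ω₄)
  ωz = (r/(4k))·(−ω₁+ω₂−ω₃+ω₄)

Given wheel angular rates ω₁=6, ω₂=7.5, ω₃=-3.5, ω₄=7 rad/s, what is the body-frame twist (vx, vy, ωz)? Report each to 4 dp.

(0.2550, -0.1350, 0.5455)

k = lx + ly = 0.15 + 0.18 = 0.3300
ω₁+ω₂+ω₃+ω₄ = 17.0000  →  vx = (0.06/4)·17.0000 = 0.2550
−ω₁+ω₂+ω₃−ω₄ = -9.0000  →  vy = (0.06/4)·-9.0000 = -0.1350
−ω₁+ω₂−ω₃+ω₄ = 12.0000  →  ωz = (0.06/1.3200)·12.0000 = 0.5455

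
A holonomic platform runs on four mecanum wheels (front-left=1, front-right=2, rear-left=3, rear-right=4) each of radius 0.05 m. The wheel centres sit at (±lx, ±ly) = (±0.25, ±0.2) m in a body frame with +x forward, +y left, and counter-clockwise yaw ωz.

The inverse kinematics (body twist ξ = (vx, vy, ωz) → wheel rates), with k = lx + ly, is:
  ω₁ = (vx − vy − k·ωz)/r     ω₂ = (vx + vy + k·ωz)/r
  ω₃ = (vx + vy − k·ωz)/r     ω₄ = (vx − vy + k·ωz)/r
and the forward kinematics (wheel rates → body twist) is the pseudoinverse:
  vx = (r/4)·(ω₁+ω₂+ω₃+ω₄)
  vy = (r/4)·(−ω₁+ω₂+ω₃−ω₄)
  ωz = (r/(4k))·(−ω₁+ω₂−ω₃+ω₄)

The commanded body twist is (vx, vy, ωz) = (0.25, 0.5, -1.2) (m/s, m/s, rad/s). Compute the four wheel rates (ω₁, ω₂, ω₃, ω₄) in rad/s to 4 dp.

k = lx + ly = 0.25 + 0.2 = 0.4500;  k·ωz = 0.4500·-1.2 = -0.5400
ω₁ (FL) = (vx − vy − k·ωz)/r = 0.2900/0.05 = 5.8000
ω₂ (FR) = (vx + vy + k·ωz)/r = 0.2100/0.05 = 4.2000
ω₃ (RL) = (vx + vy − k·ωz)/r = 1.2900/0.05 = 25.8000
ω₄ (RR) = (vx − vy + k·ωz)/r = -0.7900/0.05 = -15.8000

(5.8000, 4.2000, 25.8000, -15.8000)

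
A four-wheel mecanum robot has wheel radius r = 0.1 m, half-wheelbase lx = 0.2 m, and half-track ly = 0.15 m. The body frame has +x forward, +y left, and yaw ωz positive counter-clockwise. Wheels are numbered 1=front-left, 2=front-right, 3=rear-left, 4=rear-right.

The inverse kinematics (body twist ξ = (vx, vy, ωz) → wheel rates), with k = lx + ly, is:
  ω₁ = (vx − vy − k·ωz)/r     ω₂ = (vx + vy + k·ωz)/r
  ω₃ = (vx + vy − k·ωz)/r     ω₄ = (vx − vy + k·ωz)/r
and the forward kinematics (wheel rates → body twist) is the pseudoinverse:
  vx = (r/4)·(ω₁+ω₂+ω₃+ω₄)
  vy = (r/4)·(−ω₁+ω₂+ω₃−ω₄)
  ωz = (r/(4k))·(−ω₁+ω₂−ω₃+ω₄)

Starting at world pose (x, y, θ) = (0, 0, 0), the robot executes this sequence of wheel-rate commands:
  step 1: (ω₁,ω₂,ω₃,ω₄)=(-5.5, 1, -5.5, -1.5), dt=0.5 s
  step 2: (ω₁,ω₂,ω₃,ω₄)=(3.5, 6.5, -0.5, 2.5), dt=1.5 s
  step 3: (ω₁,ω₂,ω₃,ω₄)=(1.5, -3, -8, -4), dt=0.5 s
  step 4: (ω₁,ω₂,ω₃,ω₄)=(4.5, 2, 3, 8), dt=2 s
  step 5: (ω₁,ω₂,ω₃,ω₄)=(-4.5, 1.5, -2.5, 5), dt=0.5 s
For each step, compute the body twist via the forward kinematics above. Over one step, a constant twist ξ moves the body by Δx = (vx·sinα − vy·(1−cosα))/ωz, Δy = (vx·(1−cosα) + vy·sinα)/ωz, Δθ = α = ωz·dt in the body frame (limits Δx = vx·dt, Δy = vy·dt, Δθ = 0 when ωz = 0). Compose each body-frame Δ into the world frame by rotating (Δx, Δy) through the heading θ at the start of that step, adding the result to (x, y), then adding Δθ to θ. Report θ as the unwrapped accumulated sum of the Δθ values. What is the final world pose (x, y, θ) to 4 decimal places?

step 1: ξ=(vx,vy,ωz)=(-0.2875, 0.0625, 0.7500), dt=0.5 → body Δ=(-0.1462, 0.0039, 0.3750) → world pose (-0.1462, 0.0039, 0.3750)
step 2: ξ=(vx,vy,ωz)=(0.3000, 0.0000, 0.4286), dt=1.5 → body Δ=(0.4196, 0.1397, 0.6429) → world pose (0.1931, 0.2876, 1.0179)
step 3: ξ=(vx,vy,ωz)=(-0.3375, -0.2125, -0.0357), dt=0.5 → body Δ=(-0.1697, -0.1047, -0.0179) → world pose (0.1931, 0.0882, 1.0000)
step 4: ξ=(vx,vy,ωz)=(0.4375, -0.1875, 0.1786), dt=2.0 → body Δ=(0.9228, -0.2125, 0.3571) → world pose (0.8705, 0.7499, 1.3571)
step 5: ξ=(vx,vy,ωz)=(-0.0125, -0.0375, 0.9643), dt=0.5 → body Δ=(-0.0016, -0.0195, 0.4821) → world pose (0.8892, 0.7442, 1.8393)

(0.8892, 0.7442, 1.8393)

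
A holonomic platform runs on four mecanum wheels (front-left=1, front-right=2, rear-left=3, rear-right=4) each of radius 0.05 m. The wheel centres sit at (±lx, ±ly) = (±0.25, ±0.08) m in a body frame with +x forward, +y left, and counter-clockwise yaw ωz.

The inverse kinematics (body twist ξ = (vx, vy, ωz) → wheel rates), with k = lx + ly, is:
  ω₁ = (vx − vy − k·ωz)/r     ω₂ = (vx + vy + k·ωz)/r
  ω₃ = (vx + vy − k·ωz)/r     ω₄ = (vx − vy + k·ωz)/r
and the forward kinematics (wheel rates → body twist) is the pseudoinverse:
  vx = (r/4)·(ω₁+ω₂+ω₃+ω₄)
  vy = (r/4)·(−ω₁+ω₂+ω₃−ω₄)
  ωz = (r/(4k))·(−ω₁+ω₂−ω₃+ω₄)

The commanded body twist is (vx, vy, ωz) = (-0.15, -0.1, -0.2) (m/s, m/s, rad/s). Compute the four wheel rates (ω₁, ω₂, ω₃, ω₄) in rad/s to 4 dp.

k = lx + ly = 0.25 + 0.08 = 0.3300;  k·ωz = 0.3300·-0.2 = -0.0660
ω₁ (FL) = (vx − vy − k·ωz)/r = 0.0160/0.05 = 0.3200
ω₂ (FR) = (vx + vy + k·ωz)/r = -0.3160/0.05 = -6.3200
ω₃ (RL) = (vx + vy − k·ωz)/r = -0.1840/0.05 = -3.6800
ω₄ (RR) = (vx − vy + k·ωz)/r = -0.1160/0.05 = -2.3200

(0.3200, -6.3200, -3.6800, -2.3200)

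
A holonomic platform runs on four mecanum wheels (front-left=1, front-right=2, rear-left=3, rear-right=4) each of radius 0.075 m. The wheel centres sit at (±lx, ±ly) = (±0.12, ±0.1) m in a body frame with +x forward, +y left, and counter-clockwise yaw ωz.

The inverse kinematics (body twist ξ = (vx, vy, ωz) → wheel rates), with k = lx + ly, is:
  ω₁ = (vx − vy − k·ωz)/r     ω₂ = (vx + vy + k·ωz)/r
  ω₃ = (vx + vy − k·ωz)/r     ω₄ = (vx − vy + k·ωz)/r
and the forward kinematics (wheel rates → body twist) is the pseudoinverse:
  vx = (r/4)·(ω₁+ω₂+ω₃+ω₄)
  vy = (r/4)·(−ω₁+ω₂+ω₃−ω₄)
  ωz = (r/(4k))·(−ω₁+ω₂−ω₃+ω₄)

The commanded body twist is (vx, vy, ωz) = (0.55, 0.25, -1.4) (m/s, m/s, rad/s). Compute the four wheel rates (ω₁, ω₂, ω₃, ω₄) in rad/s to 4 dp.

(8.1067, 6.5600, 14.7733, -0.1067)

k = lx + ly = 0.12 + 0.1 = 0.2200;  k·ωz = 0.2200·-1.4 = -0.3080
ω₁ (FL) = (vx − vy − k·ωz)/r = 0.6080/0.075 = 8.1067
ω₂ (FR) = (vx + vy + k·ωz)/r = 0.4920/0.075 = 6.5600
ω₃ (RL) = (vx + vy − k·ωz)/r = 1.1080/0.075 = 14.7733
ω₄ (RR) = (vx − vy + k·ωz)/r = -0.0080/0.075 = -0.1067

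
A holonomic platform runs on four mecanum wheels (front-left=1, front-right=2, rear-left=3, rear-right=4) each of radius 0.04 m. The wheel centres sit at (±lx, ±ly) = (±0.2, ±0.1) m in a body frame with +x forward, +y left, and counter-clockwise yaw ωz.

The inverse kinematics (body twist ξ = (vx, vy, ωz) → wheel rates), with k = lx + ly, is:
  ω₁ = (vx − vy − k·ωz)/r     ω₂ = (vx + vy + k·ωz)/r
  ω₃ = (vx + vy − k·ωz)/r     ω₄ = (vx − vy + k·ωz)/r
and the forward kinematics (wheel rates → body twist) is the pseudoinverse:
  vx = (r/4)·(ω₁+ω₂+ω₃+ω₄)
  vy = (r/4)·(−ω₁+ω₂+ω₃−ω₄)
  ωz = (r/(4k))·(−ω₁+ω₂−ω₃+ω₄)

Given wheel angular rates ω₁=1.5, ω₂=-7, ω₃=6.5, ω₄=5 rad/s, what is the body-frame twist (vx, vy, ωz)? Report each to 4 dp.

(0.0600, -0.0700, -0.3333)

k = lx + ly = 0.2 + 0.1 = 0.3000
ω₁+ω₂+ω₃+ω₄ = 6.0000  →  vx = (0.04/4)·6.0000 = 0.0600
−ω₁+ω₂+ω₃−ω₄ = -7.0000  →  vy = (0.04/4)·-7.0000 = -0.0700
−ω₁+ω₂−ω₃+ω₄ = -10.0000  →  ωz = (0.04/1.2000)·-10.0000 = -0.3333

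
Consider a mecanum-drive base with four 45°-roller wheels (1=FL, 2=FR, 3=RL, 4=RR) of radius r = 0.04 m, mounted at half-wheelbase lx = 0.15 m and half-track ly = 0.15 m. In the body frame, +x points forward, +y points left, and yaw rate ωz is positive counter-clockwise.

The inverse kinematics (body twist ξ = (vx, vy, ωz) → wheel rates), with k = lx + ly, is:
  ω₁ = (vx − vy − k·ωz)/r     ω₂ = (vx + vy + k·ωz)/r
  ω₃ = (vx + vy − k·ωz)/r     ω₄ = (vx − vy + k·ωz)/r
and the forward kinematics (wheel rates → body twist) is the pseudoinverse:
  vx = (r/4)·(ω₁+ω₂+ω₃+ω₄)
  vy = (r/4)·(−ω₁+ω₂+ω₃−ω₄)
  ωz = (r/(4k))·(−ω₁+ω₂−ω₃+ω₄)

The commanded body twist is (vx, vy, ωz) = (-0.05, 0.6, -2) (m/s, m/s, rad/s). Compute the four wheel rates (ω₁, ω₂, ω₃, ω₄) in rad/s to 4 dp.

k = lx + ly = 0.15 + 0.15 = 0.3000;  k·ωz = 0.3000·-2 = -0.6000
ω₁ (FL) = (vx − vy − k·ωz)/r = -0.0500/0.04 = -1.2500
ω₂ (FR) = (vx + vy + k·ωz)/r = -0.0500/0.04 = -1.2500
ω₃ (RL) = (vx + vy − k·ωz)/r = 1.1500/0.04 = 28.7500
ω₄ (RR) = (vx − vy + k·ωz)/r = -1.2500/0.04 = -31.2500

(-1.2500, -1.2500, 28.7500, -31.2500)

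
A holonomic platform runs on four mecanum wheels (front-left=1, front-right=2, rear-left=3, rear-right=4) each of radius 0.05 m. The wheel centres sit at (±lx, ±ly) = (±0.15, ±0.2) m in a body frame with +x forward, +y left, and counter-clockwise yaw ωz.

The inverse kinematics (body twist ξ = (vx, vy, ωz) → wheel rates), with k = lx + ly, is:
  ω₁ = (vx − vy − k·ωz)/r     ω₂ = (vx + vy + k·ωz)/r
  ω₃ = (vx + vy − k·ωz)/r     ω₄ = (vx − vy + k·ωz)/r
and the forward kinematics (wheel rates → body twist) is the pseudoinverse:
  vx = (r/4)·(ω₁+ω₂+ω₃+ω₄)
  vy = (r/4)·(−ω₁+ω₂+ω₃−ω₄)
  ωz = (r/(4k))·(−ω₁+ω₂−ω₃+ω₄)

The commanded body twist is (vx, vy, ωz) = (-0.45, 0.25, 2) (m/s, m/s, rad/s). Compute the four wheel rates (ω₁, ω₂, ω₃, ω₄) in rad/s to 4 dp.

k = lx + ly = 0.15 + 0.2 = 0.3500;  k·ωz = 0.3500·2 = 0.7000
ω₁ (FL) = (vx − vy − k·ωz)/r = -1.4000/0.05 = -28.0000
ω₂ (FR) = (vx + vy + k·ωz)/r = 0.5000/0.05 = 10.0000
ω₃ (RL) = (vx + vy − k·ωz)/r = -0.9000/0.05 = -18.0000
ω₄ (RR) = (vx − vy + k·ωz)/r = 0.0000/0.05 = 0.0000

(-28.0000, 10.0000, -18.0000, 0.0000)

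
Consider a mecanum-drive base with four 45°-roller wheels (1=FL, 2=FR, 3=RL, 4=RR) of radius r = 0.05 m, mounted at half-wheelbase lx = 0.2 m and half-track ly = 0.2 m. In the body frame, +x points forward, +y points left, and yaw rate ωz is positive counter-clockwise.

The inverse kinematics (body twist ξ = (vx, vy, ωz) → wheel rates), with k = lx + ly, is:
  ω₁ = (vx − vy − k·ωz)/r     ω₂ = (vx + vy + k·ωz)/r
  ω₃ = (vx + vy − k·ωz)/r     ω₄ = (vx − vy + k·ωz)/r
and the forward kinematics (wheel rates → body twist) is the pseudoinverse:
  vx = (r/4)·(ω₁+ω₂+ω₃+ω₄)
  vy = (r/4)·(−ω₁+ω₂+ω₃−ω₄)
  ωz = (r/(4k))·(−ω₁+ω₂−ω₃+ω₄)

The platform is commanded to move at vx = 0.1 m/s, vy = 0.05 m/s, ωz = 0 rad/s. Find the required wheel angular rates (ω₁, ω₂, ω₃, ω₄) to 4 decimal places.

k = lx + ly = 0.2 + 0.2 = 0.4000;  k·ωz = 0.4000·0 = 0.0000
ω₁ (FL) = (vx − vy − k·ωz)/r = 0.0500/0.05 = 1.0000
ω₂ (FR) = (vx + vy + k·ωz)/r = 0.1500/0.05 = 3.0000
ω₃ (RL) = (vx + vy − k·ωz)/r = 0.1500/0.05 = 3.0000
ω₄ (RR) = (vx − vy + k·ωz)/r = 0.0500/0.05 = 1.0000

(1.0000, 3.0000, 3.0000, 1.0000)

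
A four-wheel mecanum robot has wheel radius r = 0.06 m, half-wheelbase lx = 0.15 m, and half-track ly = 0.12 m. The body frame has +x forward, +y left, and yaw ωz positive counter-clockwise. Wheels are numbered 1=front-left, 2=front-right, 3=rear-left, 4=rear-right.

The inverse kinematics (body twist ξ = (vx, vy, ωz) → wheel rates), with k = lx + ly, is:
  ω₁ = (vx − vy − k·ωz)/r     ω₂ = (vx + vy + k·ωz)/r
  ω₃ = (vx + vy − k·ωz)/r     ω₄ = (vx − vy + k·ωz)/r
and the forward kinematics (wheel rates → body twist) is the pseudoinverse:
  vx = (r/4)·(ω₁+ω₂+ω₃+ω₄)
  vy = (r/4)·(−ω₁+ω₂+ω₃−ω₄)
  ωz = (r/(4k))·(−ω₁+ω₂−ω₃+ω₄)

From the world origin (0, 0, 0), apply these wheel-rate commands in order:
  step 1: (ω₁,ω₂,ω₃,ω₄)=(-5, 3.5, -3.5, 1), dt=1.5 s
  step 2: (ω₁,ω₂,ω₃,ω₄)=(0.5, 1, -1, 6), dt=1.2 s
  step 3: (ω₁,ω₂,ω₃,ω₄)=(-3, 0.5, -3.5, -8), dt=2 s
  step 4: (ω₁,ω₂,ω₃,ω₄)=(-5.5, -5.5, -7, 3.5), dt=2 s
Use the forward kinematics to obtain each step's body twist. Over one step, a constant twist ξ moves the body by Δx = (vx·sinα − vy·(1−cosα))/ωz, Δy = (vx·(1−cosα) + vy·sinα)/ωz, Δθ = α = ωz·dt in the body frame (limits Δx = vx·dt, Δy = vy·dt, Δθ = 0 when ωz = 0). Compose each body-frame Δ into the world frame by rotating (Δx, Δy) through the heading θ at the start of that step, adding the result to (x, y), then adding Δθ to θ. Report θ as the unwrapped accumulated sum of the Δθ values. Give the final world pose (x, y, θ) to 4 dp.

step 1: ξ=(vx,vy,ωz)=(-0.0600, 0.0600, 0.7222), dt=1.5 → body Δ=(-0.1176, 0.0292, 1.0833) → world pose (-0.1176, 0.0292, 1.0833)
step 2: ξ=(vx,vy,ωz)=(0.0975, -0.0975, 0.4167), dt=1.2 → body Δ=(0.1408, -0.0835, 0.5000) → world pose (0.0222, 0.1145, 1.5833)
step 3: ξ=(vx,vy,ωz)=(-0.2100, 0.1200, -0.0556), dt=2.0 → body Δ=(-0.4058, 0.2628, -0.1111) → world pose (-0.2355, -0.2945, 1.4722)
step 4: ξ=(vx,vy,ωz)=(-0.2175, -0.1575, 0.5833), dt=2.0 → body Δ=(-0.1790, -0.4745, 1.1667) → world pose (0.2191, -0.5194, 2.6389)

(0.2191, -0.5194, 2.6389)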